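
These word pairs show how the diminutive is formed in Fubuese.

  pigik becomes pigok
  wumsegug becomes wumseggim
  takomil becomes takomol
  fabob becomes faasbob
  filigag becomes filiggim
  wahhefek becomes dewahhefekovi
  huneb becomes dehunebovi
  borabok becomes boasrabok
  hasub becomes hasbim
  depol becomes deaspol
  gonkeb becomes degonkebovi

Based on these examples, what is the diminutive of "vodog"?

"vodog" has last vowel 'o'. The stems whose last vowel is 'o' (fabob → faasbob, borabok → boasrabok, depol → deaspol) insert -as- after the first vowel.
So vodog → voasdog.

voasdog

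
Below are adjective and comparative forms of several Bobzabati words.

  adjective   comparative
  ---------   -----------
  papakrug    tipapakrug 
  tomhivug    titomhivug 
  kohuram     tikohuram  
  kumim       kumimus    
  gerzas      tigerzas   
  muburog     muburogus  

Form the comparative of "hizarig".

"hizarig" has last vowel 'i'. The one such stem in the data (kumim → kumimus) adds -us, so the same rule applies.
The other pattern: stems whose last vowel is 'a' or 'u' add the prefix ti-.
So hizarig → hizarigus.

hizarigus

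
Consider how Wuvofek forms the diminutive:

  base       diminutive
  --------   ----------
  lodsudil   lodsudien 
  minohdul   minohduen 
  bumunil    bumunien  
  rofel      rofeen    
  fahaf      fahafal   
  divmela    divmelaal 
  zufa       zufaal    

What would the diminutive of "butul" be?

"butul" ends in -l. The stems ending in -l (lodsudil → lodsudien, minohdul → minohduen, bumunil → bumunien) drop the final letter and add -en.
So butul → butuen.

butuen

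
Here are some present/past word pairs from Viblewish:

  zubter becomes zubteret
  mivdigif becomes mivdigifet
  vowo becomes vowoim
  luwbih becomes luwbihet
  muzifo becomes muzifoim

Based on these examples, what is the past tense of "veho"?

vehoim

muzifo and mivdigif both begin with m- yet inflect differently (muzifoim, mivdigifet), so the first letter is not what conditions the rule; whether the stem ends in a vowel or a consonant is.
"veho" ends in a vowel. The stems ending in a vowel (vowo → vowoim, muzifo → muzifoim) add -im.
So veho → vehoim.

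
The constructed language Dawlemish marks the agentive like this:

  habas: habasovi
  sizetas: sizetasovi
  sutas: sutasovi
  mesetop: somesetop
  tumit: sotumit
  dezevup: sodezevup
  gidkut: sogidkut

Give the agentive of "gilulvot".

sogilulvot

"gilulvot" ends in -t. The stems ending in -t (tumit → sotumit, gidkut → sogidkut) add the prefix so-.
The other pattern: stems ending in -s add -ovi.
So gilulvot → sogilulvot.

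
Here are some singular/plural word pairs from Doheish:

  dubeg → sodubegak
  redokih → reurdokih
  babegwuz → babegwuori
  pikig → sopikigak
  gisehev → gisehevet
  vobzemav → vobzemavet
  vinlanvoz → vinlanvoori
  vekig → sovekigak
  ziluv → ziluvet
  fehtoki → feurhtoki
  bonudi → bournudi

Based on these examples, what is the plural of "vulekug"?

dubeg and gisehev both have last vowel 'e' yet inflect differently (sodubegak, gisehevet), so the last vowel is not what conditions the rule; the final letter is.
"vulekug" ends in -g. The stems ending in -g (vekig → sovekigak, pikig → sopikigak, dubeg → sodubegak) add so- … -ak around the stem.
So vulekug → sovulekugak.

sovulekugak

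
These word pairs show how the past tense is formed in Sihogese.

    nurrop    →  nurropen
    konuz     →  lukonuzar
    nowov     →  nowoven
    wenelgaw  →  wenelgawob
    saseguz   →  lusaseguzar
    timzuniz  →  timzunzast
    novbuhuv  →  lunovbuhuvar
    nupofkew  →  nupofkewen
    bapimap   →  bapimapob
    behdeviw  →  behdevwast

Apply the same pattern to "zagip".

timzuniz and konuz both end in -z yet inflect differently (timzunzast, lukonuzar), so the final letter is not what conditions the rule; the last vowel is.
"zagip" has last vowel 'i'. The stems whose last vowel is 'i' (timzuniz → timzunzast, behdeviw → behdevwast) delete the last vowel and add -ast.
So zagip → zagpast.

zagpast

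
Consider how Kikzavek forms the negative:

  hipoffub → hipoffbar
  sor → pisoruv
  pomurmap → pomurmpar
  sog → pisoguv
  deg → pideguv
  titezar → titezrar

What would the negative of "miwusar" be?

titezar and sor both end in -r yet inflect differently (titezrar, pisoruv), so the final letter is not what conditions the rule; the number of vowels is.
"miwusar" has 3 vowels. The stems with 3 vowels (pomurmap → pomurmpar, hipoffub → hipoffbar, titezar → titezrar) delete the last vowel and add -ar.
The other pattern: stems with 1 vowel add pi- … -uv around the stem.
So miwusar → miwusrar.

miwusrar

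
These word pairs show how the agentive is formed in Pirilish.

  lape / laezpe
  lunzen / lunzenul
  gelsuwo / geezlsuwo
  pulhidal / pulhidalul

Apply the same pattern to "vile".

lunzen and lape both have last vowel 'e' yet inflect differently (lunzenul, laezpe), so the last vowel is not what conditions the rule; whether the stem ends in a vowel or a consonant is.
"vile" ends in a vowel. The stems ending in a vowel (lape → laezpe, gelsuwo → geezlsuwo) insert -ez- after the first vowel.
So vile → viezle.

viezle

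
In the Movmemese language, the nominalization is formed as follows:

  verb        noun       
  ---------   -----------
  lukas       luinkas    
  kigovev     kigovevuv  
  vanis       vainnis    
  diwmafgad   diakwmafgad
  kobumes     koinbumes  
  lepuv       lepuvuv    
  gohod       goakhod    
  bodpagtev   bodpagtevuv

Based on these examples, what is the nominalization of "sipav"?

sipavuv

"sipav" ends in -v. The stems ending in -v (kigovev → kigovevuv, lepuv → lepuvuv, bodpagtev → bodpagtevuv) add -uv.
The other patterns: stems ending in -s insert -in- after the first vowel; stems ending in -d insert -ak- after the first vowel.
So sipav → sipavuv.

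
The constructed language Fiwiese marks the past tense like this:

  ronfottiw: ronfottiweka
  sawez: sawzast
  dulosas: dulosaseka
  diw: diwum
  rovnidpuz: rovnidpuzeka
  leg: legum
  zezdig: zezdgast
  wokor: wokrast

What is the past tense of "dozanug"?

dozanugeka

leg and zezdig both end in -g yet inflect differently (legum, zezdgast), so the final letter is not what conditions the rule; the number of vowels is.
"dozanug" has 3 vowels. The stems with 3 vowels (ronfottiw → ronfottiweka, dulosas → dulosaseka, rovnidpuz → rovnidpuzeka) add -eka.
The other patterns: stems with 1 vowel add -um; stems with 2 vowels delete the last vowel and add -ast.
So dozanug → dozanugeka.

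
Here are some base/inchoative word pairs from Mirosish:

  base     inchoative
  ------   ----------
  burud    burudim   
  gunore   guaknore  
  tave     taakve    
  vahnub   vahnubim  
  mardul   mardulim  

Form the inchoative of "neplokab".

"neplokab" ends in a consonant. The stems ending in a consonant (vahnub → vahnubim, burud → burudim, mardul → mardulim) add -im.
The other pattern: stems ending in a vowel insert -ak- after the first vowel.
So neplokab → neplokabim.

neplokabim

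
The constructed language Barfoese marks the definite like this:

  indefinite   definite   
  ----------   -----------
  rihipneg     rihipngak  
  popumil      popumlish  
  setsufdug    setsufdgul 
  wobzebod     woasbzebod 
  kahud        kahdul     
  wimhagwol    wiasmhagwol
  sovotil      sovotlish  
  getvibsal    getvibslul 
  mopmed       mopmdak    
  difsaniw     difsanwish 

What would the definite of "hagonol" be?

haasgonol

mopmed and wobzebod both end in -d yet inflect differently (mopmdak, woasbzebod), so the final letter is not what conditions the rule; the last vowel is.
"hagonol" has last vowel 'o'. The stems whose last vowel is 'o' (wobzebod → woasbzebod, wimhagwol → wiasmhagwol) insert -as- after the first vowel.
The other patterns: stems whose last vowel is 'i' delete the last vowel and add -ish; stems whose last vowel is 'e' delete the last vowel and add -ak; stems whose last vowel is 'a' or 'u' delete the last vowel and add -ul.
So hagonol → haasgonol.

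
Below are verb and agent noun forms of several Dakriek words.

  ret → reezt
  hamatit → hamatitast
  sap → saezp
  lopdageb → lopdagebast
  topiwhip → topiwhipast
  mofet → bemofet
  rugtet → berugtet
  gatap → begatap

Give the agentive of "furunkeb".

furunkebast

sap and gatap both end in -p yet inflect differently (saezp, begatap), so the final letter is not what conditions the rule; the number of vowels is.
"furunkeb" has 3 vowels. The stems with 3 vowels (lopdageb → lopdagebast, hamatit → hamatitast, topiwhip → topiwhipast) add -ast.
The other patterns: stems with 1 vowel insert -ez- after the first vowel; stems with 2 vowels add the prefix be-.
So furunkeb → furunkebast.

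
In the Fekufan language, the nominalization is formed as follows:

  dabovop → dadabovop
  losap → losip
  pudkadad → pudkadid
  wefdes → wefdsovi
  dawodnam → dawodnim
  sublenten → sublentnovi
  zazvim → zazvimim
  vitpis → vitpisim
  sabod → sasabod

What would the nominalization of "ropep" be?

roppovi

wefdes and vitpis both end in -s yet inflect differently (wefdsovi, vitpisim), so the final letter is not what conditions the rule; the last vowel is.
"ropep" has last vowel 'e'. The stems whose last vowel is 'e' (wefdes → wefdsovi, sublenten → sublentnovi) delete the last vowel and add -ovi.
So ropep → roppovi.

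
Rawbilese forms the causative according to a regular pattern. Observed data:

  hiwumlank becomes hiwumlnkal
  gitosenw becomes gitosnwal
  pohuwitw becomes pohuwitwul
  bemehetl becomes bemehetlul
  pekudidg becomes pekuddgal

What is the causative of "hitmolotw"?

"hitmolotw" has second-to-last letter 't'. The stems whose second-to-last letter is 't' (pohuwitw → pohuwitwul, bemehetl → bemehetlul) add -ul.
The other pattern: stems whose second-to-last letter is 'd' or 'n' delete the last vowel and add -al.
So hitmolotw → hitmolotwul.

hitmolotwul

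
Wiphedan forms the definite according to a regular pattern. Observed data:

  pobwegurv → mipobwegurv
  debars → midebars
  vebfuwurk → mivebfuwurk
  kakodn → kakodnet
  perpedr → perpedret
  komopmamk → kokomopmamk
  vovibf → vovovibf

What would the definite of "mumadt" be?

"mumadt" has second-to-last letter 'd'. The stems whose second-to-last letter is 'd' (kakodn → kakodnet, perpedr → perpedret) add -et.
The other patterns: stems whose second-to-last letter is 'r' add the prefix mi-; stems whose second-to-last letter is 'b' or 'm' repeat the first consonant+vowel as a prefix.
So mumadt → mumadtet.

mumadtet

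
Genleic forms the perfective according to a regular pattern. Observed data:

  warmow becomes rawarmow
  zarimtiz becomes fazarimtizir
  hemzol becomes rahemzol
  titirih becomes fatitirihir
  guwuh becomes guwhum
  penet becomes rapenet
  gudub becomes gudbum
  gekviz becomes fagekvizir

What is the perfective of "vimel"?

ravimel

"vimel" has last vowel 'e'. The one such stem in the data (penet → rapenet) adds the prefix ra-, so the same rule applies.
So vimel → ravimel.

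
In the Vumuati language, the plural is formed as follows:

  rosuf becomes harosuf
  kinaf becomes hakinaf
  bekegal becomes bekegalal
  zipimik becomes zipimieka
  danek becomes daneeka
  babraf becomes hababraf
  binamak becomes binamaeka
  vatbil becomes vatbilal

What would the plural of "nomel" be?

bekegal and binamak both have last vowel 'a' yet inflect differently (bekegalal, binamaeka), so the last vowel is not what conditions the rule; the final letter is.
"nomel" ends in -l. The stems ending in -l (bekegal → bekegalal, vatbil → vatbilal) add -al.
The other patterns: stems ending in -k drop the final letter and add -eka; stems ending in -f add the prefix ha-.
So nomel → nomelal.

nomelal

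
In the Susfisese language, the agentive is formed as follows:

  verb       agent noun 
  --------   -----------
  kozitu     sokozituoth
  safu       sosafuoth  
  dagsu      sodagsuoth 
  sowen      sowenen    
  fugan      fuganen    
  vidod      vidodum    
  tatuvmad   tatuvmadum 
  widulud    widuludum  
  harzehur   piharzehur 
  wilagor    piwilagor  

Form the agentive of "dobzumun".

dobzumunen

fugan and tatuvmad both have last vowel 'a' yet inflect differently (fuganen, tatuvmadum), so the last vowel is not what conditions the rule; the final letter is.
"dobzumun" ends in -n. The stems ending in -n (sowen → sowenen, fugan → fuganen) add -en.
So dobzumun → dobzumunen.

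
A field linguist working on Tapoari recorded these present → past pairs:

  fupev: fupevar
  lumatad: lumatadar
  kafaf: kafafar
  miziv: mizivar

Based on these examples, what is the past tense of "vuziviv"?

Every pair shown (fupev → fupevar, lumatad → lumatadar, kafaf → kafafar, …) follows the same rule: add -ar.
So vuziviv → vuzivivar.

vuzivivar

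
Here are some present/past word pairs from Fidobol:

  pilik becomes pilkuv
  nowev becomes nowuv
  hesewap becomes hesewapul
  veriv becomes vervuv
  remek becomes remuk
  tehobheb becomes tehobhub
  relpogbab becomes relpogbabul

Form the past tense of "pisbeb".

pilik and remek both end in -k yet inflect differently (pilkuv, remuk), so the final letter is not what conditions the rule; the last vowel is.
"pisbeb" has last vowel 'e'. The stems whose last vowel is 'e' (remek → remuk, nowev → nowuv, tehobheb → tehobhub) change the last vowel to 'u'.
The other patterns: stems whose last vowel is 'i' delete the last vowel and add -uv; stems whose last vowel is 'a' add -ul.
So pisbeb → pisbub.

pisbub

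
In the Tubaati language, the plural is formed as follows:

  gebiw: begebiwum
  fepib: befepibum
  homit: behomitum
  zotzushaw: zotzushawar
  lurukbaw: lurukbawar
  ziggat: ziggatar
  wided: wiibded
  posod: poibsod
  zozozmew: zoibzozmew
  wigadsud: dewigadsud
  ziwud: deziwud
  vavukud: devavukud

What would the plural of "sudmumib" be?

besudmumibum

gebiw and zotzushaw both end in -w yet inflect differently (begebiwum, zotzushawar), so the final letter is not what conditions the rule; the last vowel is.
"sudmumib" has last vowel 'i'. The stems whose last vowel is 'i' (gebiw → begebiwum, fepib → befepibum, homit → behomitum) add be- … -um around the stem.
So sudmumib → besudmumibum.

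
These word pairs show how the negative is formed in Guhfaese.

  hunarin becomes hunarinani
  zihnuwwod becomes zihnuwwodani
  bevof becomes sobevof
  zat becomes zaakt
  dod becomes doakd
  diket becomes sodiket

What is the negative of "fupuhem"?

zat and diket both end in -t yet inflect differently (zaakt, sodiket), so the final letter is not what conditions the rule; the number of vowels is.
"fupuhem" has 3 vowels. The stems with 3 vowels (hunarin → hunarinani, zihnuwwod → zihnuwwodani) add -ani.
The other patterns: stems with 1 vowel insert -ak- after the first vowel; stems with 2 vowels add the prefix so-.
So fupuhem → fupuhemani.

fupuhemani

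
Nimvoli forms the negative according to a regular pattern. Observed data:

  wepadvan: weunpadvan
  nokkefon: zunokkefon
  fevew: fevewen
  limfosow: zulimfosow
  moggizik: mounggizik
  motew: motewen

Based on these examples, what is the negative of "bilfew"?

limfosow and motew both end in -w yet inflect differently (zulimfosow, motewen), so the final letter is not what conditions the rule; the last vowel is.
"bilfew" has last vowel 'e'. The stems whose last vowel is 'e' (motew → motewen, fevew → fevewen) add -en.
So bilfew → bilfewen.

bilfewen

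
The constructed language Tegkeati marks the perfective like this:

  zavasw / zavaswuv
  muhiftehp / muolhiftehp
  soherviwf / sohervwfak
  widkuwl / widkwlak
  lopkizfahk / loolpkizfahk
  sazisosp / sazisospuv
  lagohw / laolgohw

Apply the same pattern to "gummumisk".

gummumiskuv

muhiftehp and sazisosp both end in -p yet inflect differently (muolhiftehp, sazisospuv), so the final letter is not what conditions the rule; the second-to-last letter is.
"gummumisk" has second-to-last letter 's'. The stems whose second-to-last letter is 's' (sazisosp → sazisospuv, zavasw → zavaswuv) add -uv.
The other patterns: stems whose second-to-last letter is 'h' insert -ol- after the first vowel; stems whose second-to-last letter is 'w' delete the last vowel and add -ak.
So gummumisk → gummumiskuv.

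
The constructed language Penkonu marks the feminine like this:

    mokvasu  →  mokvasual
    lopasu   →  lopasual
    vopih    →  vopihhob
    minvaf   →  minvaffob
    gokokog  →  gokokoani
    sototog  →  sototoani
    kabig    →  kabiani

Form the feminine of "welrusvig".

kabig and vopih both have last vowel 'i' yet inflect differently (kabiani, vopihhob), so the last vowel is not what conditions the rule; the final letter is.
"welrusvig" ends in -g. The stems ending in -g (gokokog → gokokoani, kabig → kabiani, sototog → sototoani) drop the final letter and add -ani.
The other patterns: stems ending in -u add -al; stems ending in -f or -h double the final consonant and add -ob.
So welrusvig → welrusviani.

welrusviani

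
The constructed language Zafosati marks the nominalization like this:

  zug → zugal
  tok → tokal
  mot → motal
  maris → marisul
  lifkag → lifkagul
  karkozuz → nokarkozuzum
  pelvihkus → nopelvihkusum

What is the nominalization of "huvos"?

"huvos" has 2 vowels. The stems with 2 vowels (maris → marisul, lifkag → lifkagul) add -ul.
The other patterns: stems with 1 vowel add -al; stems with 3 vowels add no- … -um around the stem.
So huvos → huvosul.

huvosul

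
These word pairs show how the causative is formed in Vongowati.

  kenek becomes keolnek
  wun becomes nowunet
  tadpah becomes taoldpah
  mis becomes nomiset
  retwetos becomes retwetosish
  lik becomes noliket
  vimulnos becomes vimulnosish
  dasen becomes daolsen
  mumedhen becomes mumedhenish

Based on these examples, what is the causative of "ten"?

notenet

"ten" has 1 vowel. The stems with 1 vowel (lik → noliket, mis → nomiset, wun → nowunet) add no- … -et around the stem.
So ten → notenet.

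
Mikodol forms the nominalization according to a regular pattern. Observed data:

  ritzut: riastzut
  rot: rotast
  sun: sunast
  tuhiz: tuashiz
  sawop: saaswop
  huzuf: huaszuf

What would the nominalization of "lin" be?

linast

rot and ritzut both end in -t yet inflect differently (rotast, riastzut), so the final letter is not what conditions the rule; the number of vowels is.
"lin" has 1 vowel. The stems with 1 vowel (sun → sunast, rot → rotast) add -ast.
The other pattern: stems with 2 vowels insert -as- after the first vowel.
So lin → linast.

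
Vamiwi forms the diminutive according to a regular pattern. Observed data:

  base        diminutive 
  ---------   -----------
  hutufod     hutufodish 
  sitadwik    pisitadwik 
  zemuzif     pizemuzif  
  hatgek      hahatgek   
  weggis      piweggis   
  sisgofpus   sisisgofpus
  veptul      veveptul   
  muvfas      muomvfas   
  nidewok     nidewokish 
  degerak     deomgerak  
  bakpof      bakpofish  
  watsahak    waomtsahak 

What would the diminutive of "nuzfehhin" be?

pinuzfehhin

"nuzfehhin" has last vowel 'i'. The stems whose last vowel is 'i' (sitadwik → pisitadwik, weggis → piweggis, zemuzif → pizemuzif) add the prefix pi-.
So nuzfehhin → pinuzfehhin.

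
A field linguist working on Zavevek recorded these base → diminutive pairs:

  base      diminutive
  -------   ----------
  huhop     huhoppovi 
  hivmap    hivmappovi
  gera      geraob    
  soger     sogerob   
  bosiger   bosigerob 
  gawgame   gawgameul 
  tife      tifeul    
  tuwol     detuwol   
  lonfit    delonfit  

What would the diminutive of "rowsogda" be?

hivmap and gera both have last vowel 'a' yet inflect differently (hivmappovi, geraob), so the last vowel is not what conditions the rule; the final letter is.
"rowsogda" ends in -a. The one such stem in the data (gera → geraob) adds -ob, so the same rule applies.
So rowsogda → rowsogdaob.

rowsogdaob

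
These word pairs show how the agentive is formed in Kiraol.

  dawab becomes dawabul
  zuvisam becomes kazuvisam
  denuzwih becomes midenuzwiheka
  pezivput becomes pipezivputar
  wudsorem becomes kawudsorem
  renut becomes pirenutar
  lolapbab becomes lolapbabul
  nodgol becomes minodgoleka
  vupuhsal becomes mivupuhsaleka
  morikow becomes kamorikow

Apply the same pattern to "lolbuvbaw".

kalolbuvbaw

"lolbuvbaw" ends in -w. The one such stem in the data (morikow → kamorikow) adds the prefix ka-, so the same rule applies.
So lolbuvbaw → kalolbuvbaw.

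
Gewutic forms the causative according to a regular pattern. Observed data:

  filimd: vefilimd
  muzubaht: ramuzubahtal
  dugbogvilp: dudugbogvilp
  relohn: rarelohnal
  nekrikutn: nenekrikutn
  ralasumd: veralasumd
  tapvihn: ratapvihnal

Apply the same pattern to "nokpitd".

nonokpitd

tapvihn and nekrikutn both end in -n yet inflect differently (ratapvihnal, nenekrikutn), so the final letter is not what conditions the rule; the second-to-last letter is.
"nokpitd" has second-to-last letter 't'. The one such stem in the data (nekrikutn → nenekrikutn) repeats the first consonant+vowel as a prefix (as does dugbogvilp), so the same rule applies.
So nokpitd → nonokpitd.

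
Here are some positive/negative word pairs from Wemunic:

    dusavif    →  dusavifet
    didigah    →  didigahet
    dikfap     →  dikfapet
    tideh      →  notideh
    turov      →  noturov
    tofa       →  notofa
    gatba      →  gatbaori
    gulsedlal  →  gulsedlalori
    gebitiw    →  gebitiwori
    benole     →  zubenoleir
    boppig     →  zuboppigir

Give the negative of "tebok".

notebok

didigah and tideh both end in -h yet inflect differently (didigahet, notideh), so the final letter is not what conditions the rule; the first letter is.
"tebok" begins with t-. The stems beginning with t- (tideh → notideh, turov → noturov, tofa → notofa) add the prefix no-.
So tebok → notebok.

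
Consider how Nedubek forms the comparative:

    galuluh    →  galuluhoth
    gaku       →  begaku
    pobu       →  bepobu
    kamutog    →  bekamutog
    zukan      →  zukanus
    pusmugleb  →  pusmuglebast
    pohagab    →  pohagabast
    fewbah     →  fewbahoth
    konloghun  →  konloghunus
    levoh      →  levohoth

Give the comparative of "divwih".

levoh and kamutog both have last vowel 'o' yet inflect differently (levohoth, bekamutog), so the last vowel is not what conditions the rule; the final letter is.
"divwih" ends in -h. The stems ending in -h (levoh → levohoth, fewbah → fewbahoth, galuluh → galuluhoth) add -oth.
So divwih → divwihoth.

divwihoth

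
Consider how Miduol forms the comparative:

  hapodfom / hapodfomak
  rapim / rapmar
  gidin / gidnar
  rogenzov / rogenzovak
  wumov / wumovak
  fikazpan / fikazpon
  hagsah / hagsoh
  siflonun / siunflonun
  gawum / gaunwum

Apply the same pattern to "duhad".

"duhad" has last vowel 'a'. The stems whose last vowel is 'a' (hagsah → hagsoh, fikazpan → fikazpon) change the last vowel to 'o'.
The other patterns: stems whose last vowel is 'u' insert -un- after the first vowel; stems whose last vowel is 'o' add -ak; stems whose last vowel is 'i' delete the last vowel and add -ar.
So duhad → duhod.

duhod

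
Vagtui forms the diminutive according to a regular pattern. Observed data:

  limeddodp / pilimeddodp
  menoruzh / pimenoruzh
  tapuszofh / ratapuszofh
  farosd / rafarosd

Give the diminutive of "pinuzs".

pipinuzs

menoruzh and tapuszofh both end in -h yet inflect differently (pimenoruzh, ratapuszofh), so the final letter is not what conditions the rule; the second-to-last letter is.
"pinuzs" has second-to-last letter 'z'. The one such stem in the data (menoruzh → pimenoruzh) adds the prefix pi-, so the same rule applies.
The other pattern: stems whose second-to-last letter is 'f' or 's' add the prefix ra-.
So pinuzs → pipinuzs.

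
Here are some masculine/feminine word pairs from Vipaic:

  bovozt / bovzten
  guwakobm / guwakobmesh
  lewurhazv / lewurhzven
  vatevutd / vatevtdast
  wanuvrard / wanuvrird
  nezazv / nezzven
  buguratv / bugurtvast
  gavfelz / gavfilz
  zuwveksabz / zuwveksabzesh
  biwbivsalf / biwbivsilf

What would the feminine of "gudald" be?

wanuvrard and vatevutd both end in -d yet inflect differently (wanuvrird, vatevtdast), so the final letter is not what conditions the rule; the second-to-last letter is.
"gudald" has second-to-last letter 'l'. The stems whose second-to-last letter is 'l' (gavfelz → gavfilz, biwbivsalf → biwbivsilf) change the last vowel to 'i'.
The other patterns: stems whose second-to-last letter is 't' delete the last vowel and add -ast; stems whose second-to-last letter is 'z' delete the last vowel and add -en; stems whose second-to-last letter is 'b' add -esh.
So gudald → gudild.

gudild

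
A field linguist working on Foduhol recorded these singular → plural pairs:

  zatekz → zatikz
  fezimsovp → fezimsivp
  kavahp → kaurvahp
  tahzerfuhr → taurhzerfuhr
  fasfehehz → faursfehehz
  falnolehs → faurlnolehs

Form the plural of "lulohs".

luurlohs

fasfehehz and zatekz both end in -z yet inflect differently (faursfehehz, zatikz), so the final letter is not what conditions the rule; the second-to-last letter is.
"lulohs" has second-to-last letter 'h'. The stems whose second-to-last letter is 'h' (fasfehehz → faursfehehz, falnolehs → faurlnolehs, kavahp → kaurvahp) insert -ur- after the first vowel.
The other pattern: stems whose second-to-last letter is 'k' or 'v' change the last vowel to 'i'.
So lulohs → luurlohs.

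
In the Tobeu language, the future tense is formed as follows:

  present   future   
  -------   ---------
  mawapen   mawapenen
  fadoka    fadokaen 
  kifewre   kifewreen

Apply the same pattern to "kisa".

kisaen

Every pair shown (mawapen → mawapenen, fadoka → fadokaen, kifewre → kifewreen) follows the same rule: add -en.
So kisa → kisaen.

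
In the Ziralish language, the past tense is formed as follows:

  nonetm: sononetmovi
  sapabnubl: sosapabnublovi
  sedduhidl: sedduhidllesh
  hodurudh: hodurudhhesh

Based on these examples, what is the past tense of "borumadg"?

sedduhidl and sapabnubl both end in -l yet inflect differently (sedduhidllesh, sosapabnublovi), so the final letter is not what conditions the rule; the second-to-last letter is.
"borumadg" has second-to-last letter 'd'. The stems whose second-to-last letter is 'd' (sedduhidl → sedduhidllesh, hodurudh → hodurudhhesh) double the final consonant and add -esh.
So borumadg → borumadggesh.

borumadggesh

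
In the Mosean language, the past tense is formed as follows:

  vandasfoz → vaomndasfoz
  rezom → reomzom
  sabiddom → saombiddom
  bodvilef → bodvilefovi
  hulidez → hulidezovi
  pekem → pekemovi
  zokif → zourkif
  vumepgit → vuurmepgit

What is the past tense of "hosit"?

hoursit

vandasfoz and hulidez both end in -z yet inflect differently (vaomndasfoz, hulidezovi), so the final letter is not what conditions the rule; the last vowel is.
"hosit" has last vowel 'i'. The stems whose last vowel is 'i' (zokif → zourkif, vumepgit → vuurmepgit) insert -ur- after the first vowel.
The other patterns: stems whose last vowel is 'o' insert -om- after the first vowel; stems whose last vowel is 'e' add -ovi.
So hosit → hoursit.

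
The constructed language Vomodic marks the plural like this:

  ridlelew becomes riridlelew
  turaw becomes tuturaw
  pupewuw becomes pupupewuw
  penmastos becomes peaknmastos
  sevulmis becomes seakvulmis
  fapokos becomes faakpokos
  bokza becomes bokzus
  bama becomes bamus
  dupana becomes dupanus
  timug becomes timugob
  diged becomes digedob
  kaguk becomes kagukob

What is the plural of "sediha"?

sedihus

"sediha" ends in -a. The stems ending in -a (bokza → bokzus, bama → bamus, dupana → dupanus) drop the final letter and add -us.
So sediha → sedihus.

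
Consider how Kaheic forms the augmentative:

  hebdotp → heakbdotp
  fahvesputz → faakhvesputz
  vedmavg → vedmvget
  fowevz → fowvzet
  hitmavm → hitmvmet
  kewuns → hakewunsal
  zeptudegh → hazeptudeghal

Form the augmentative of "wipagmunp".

fahvesputz and fowevz both end in -z yet inflect differently (faakhvesputz, fowvzet), so the final letter is not what conditions the rule; the second-to-last letter is.
"wipagmunp" has second-to-last letter 'n'. The one such stem in the data (kewuns → hakewunsal) adds ha- … -al around the stem, so the same rule applies.
The other patterns: stems whose second-to-last letter is 't' insert -ak- after the first vowel; stems whose second-to-last letter is 'v' delete the last vowel and add -et.
So wipagmunp → hawipagmunpal.

hawipagmunpal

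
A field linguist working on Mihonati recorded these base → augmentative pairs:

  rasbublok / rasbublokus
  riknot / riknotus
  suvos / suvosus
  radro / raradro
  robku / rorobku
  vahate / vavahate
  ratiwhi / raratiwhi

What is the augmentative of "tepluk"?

rasbublok and radro both have last vowel 'o' yet inflect differently (rasbublokus, raradro), so the last vowel is not what conditions the rule; whether the stem ends in a vowel or a consonant is.
"tepluk" ends in a consonant. The stems ending in a consonant (rasbublok → rasbublokus, riknot → riknotus, suvos → suvosus) add -us.
The other pattern: stems ending in a vowel repeat the first consonant+vowel as a prefix.
So tepluk → teplukus.

teplukus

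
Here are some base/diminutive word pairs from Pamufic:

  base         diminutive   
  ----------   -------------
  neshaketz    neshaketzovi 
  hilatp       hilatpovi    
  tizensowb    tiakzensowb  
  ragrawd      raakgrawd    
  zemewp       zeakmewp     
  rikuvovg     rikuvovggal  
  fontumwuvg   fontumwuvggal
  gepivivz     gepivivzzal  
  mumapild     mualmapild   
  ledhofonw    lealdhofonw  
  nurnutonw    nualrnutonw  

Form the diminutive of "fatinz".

hilatp and zemewp both end in -p yet inflect differently (hilatpovi, zeakmewp), so the final letter is not what conditions the rule; the second-to-last letter is.
"fatinz" has second-to-last letter 'n'. The stems whose second-to-last letter is 'n' (ledhofonw → lealdhofonw, nurnutonw → nualrnutonw) insert -al- after the first vowel.
The other patterns: stems whose second-to-last letter is 't' add -ovi; stems whose second-to-last letter is 'w' insert -ak- after the first vowel; stems whose second-to-last letter is 'v' double the final consonant and add -al.
So fatinz → faaltinz.

faaltinz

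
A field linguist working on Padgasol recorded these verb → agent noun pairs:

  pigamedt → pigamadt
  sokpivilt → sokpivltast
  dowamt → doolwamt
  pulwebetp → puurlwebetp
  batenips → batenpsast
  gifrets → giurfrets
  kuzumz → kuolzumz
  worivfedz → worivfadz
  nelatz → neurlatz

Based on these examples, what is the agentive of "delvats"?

"delvats" has second-to-last letter 't'. The stems whose second-to-last letter is 't' (pulwebetp → puurlwebetp, nelatz → neurlatz, gifrets → giurfrets) insert -ur- after the first vowel.
The other patterns: stems whose second-to-last letter is 'm' insert -ol- after the first vowel; stems whose second-to-last letter is 'd' change the last vowel to 'a'; stems whose second-to-last letter is 'l' or 'p' delete the last vowel and add -ast.
So delvats → deurlvats.

deurlvats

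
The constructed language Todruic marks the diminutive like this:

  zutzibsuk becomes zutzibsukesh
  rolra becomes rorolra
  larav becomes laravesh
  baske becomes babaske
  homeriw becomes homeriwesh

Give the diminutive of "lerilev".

rolra and larav both have last vowel 'a' yet inflect differently (rorolra, laravesh), so the last vowel is not what conditions the rule; whether the stem ends in a vowel or a consonant is.
"lerilev" ends in a consonant. The stems ending in a consonant (zutzibsuk → zutzibsukesh, homeriw → homeriwesh, larav → laravesh) add -esh.
So lerilev → lerilevesh.

lerilevesh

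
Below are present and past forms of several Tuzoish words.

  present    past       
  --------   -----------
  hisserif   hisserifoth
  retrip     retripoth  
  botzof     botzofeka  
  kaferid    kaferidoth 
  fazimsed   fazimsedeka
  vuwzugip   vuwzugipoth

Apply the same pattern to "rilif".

rilifoth

kaferid and fazimsed both end in -d yet inflect differently (kaferidoth, fazimsedeka), so the final letter is not what conditions the rule; the last vowel is.
"rilif" has last vowel 'i'. The stems whose last vowel is 'i' (vuwzugip → vuwzugipoth, kaferid → kaferidoth, hisserif → hisserifoth) add -oth.
So rilif → rilifoth.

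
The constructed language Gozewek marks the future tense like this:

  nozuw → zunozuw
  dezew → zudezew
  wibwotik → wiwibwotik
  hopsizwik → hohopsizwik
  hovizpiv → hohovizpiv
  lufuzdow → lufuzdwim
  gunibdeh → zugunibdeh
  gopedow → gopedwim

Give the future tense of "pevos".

lufuzdow and dezew both end in -w yet inflect differently (lufuzdwim, zudezew), so the final letter is not what conditions the rule; the last vowel is.
"pevos" has last vowel 'o'. The stems whose last vowel is 'o' (lufuzdow → lufuzdwim, gopedow → gopedwim) delete the last vowel and add -im.
The other patterns: stems whose last vowel is 'i' repeat the first consonant+vowel as a prefix; stems whose last vowel is 'e' or 'u' add the prefix zu-.
So pevos → pevsim.

pevsim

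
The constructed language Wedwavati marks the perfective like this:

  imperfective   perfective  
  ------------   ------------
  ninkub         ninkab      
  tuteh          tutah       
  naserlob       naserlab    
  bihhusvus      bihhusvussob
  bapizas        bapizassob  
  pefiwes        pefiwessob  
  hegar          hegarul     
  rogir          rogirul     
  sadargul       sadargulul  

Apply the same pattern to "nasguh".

ninkub and bihhusvus both have last vowel 'u' yet inflect differently (ninkab, bihhusvussob), so the last vowel is not what conditions the rule; the final letter is.
"nasguh" ends in -h. The one such stem in the data (tuteh → tutah) changes the last vowel to 'a' (as do ninkub, naserlob), so the same rule applies.
So nasguh → nasgah.

nasgah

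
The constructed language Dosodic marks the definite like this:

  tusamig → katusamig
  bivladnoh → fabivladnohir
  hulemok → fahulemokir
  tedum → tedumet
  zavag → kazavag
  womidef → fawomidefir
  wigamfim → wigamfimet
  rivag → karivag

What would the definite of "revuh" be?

wigamfim and tusamig both have last vowel 'i' yet inflect differently (wigamfimet, katusamig), so the last vowel is not what conditions the rule; the final letter is.
"revuh" ends in -h. The one such stem in the data (bivladnoh → fabivladnohir) adds fa- … -ir around the stem, so the same rule applies.
So revuh → farevuhir.

farevuhir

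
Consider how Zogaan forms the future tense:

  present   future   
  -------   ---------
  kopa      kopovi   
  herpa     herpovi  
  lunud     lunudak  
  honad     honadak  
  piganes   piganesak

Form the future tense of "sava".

savovi

kopa and honad both have last vowel 'a' yet inflect differently (kopovi, honadak), so the last vowel is not what conditions the rule; the final letter is.
"sava" ends in -a. The stems ending in -a (kopa → kopovi, herpa → herpovi) drop the final letter and add -ovi.
The other pattern: stems ending in -d or -s add -ak.
So sava → savovi.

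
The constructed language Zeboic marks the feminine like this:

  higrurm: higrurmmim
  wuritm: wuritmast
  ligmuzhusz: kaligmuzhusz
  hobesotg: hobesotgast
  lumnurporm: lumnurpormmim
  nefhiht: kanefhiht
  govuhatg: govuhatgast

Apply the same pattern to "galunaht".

kagalunaht

higrurm and wuritm both end in -m yet inflect differently (higrurmmim, wuritmast), so the final letter is not what conditions the rule; the second-to-last letter is.
"galunaht" has second-to-last letter 'h'. The one such stem in the data (nefhiht → kanefhiht) adds the prefix ka-, so the same rule applies.
The other patterns: stems whose second-to-last letter is 'r' double the final consonant and add -im; stems whose second-to-last letter is 't' add -ast.
So galunaht → kagalunaht.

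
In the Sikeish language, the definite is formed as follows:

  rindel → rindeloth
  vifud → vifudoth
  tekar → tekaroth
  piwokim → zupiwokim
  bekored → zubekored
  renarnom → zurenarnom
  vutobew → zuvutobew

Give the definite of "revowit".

zurevowit

vifud and bekored both end in -d yet inflect differently (vifudoth, zubekored), so the final letter is not what conditions the rule; the number of vowels is.
"revowit" has 3 vowels. The stems with 3 vowels (piwokim → zupiwokim, bekored → zubekored, renarnom → zurenarnom) add the prefix zu-.
The other pattern: stems with 2 vowels add -oth.
So revowit → zurevowit.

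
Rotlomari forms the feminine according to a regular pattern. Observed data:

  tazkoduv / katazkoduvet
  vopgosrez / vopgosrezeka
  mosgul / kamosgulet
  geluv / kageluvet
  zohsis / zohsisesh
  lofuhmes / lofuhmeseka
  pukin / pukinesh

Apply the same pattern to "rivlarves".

rivlarveseka

lofuhmes and zohsis both end in -s yet inflect differently (lofuhmeseka, zohsisesh), so the final letter is not what conditions the rule; the last vowel is.
"rivlarves" has last vowel 'e'. The stems whose last vowel is 'e' (vopgosrez → vopgosrezeka, lofuhmes → lofuhmeseka) add -eka.
So rivlarves → rivlarveseka.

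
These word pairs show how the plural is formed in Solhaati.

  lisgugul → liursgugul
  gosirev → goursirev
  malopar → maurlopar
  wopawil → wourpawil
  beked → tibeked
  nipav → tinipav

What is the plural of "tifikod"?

"tifikod" has 3 vowels. The stems with 3 vowels (lisgugul → liursgugul, gosirev → goursirev, malopar → maurlopar) insert -ur- after the first vowel.
So tifikod → tiurfikod.

tiurfikod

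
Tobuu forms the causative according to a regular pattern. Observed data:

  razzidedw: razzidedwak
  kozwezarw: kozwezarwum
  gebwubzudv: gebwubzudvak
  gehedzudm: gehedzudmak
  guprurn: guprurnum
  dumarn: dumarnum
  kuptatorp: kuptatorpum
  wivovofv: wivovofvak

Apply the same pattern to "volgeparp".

kozwezarw and razzidedw both end in -w yet inflect differently (kozwezarwum, razzidedwak), so the final letter is not what conditions the rule; the second-to-last letter is.
"volgeparp" has second-to-last letter 'r'. The stems whose second-to-last letter is 'r' (kozwezarw → kozwezarwum, dumarn → dumarnum, guprurn → guprurnum) add -um.
The other pattern: stems whose second-to-last letter is 'd' or 'f' add -ak.
So volgeparp → volgeparpum.

volgeparpum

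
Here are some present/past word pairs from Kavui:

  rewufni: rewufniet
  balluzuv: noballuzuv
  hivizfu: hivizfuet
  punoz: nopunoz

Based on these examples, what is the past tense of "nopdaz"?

nonopdaz

balluzuv and hivizfu both have last vowel 'u' yet inflect differently (noballuzuv, hivizfuet), so the last vowel is not what conditions the rule; whether the stem ends in a vowel or a consonant is.
"nopdaz" ends in a consonant. The stems ending in a consonant (balluzuv → noballuzuv, punoz → nopunoz) add the prefix no-.
The other pattern: stems ending in a vowel add -et.
So nopdaz → nonopdaz.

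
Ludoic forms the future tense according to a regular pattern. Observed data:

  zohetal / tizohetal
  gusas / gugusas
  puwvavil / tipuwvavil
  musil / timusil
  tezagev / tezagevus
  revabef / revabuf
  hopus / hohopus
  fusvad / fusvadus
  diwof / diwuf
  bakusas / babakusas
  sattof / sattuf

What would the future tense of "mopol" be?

timopol

gusas and zohetal both have last vowel 'a' yet inflect differently (gugusas, tizohetal), so the last vowel is not what conditions the rule; the final letter is.
"mopol" ends in -l. The stems ending in -l (musil → timusil, puwvavil → tipuwvavil, zohetal → tizohetal) add the prefix ti-.
So mopol → timopol.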